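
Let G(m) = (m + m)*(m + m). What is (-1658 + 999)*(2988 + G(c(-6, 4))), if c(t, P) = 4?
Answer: -2011268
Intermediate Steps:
G(m) = 4*m² (G(m) = (2*m)*(2*m) = 4*m²)
(-1658 + 999)*(2988 + G(c(-6, 4))) = (-1658 + 999)*(2988 + 4*4²) = -659*(2988 + 4*16) = -659*(2988 + 64) = -659*3052 = -2011268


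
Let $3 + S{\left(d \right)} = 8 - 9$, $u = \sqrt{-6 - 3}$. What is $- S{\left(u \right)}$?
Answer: $4$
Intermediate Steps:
$u = 3 i$ ($u = \sqrt{-9} = 3 i \approx 3.0 i$)
$S{\left(d \right)} = -4$ ($S{\left(d \right)} = -3 + \left(8 - 9\right) = -3 - 1 = -4$)
$- S{\left(u \right)} = \left(-1\right) \left(-4\right) = 4$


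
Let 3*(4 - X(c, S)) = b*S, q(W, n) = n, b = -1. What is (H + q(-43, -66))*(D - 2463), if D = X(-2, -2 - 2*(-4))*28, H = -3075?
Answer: 7208595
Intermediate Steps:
X(c, S) = 4 + S/3 (X(c, S) = 4 - (-1)*S/3 = 4 + S/3)
D = 168 (D = (4 + (-2 - 2*(-4))/3)*28 = (4 + (-2 + 8)/3)*28 = (4 + (1/3)*6)*28 = (4 + 2)*28 = 6*28 = 168)
(H + q(-43, -66))*(D - 2463) = (-3075 - 66)*(168 - 2463) = -3141*(-2295) = 7208595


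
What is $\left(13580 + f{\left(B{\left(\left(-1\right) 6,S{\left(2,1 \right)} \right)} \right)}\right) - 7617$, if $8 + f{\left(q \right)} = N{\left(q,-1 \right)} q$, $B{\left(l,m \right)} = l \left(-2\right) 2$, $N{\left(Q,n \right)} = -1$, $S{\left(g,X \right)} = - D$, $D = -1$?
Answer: $5931$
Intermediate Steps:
$S{\left(g,X \right)} = 1$ ($S{\left(g,X \right)} = \left(-1\right) \left(-1\right) = 1$)
$B{\left(l,m \right)} = - 4 l$ ($B{\left(l,m \right)} = - 2 l 2 = - 4 l$)
$f{\left(q \right)} = -8 - q$
$\left(13580 + f{\left(B{\left(\left(-1\right) 6,S{\left(2,1 \right)} \right)} \right)}\right) - 7617 = \left(13580 - \left(8 - 4 \left(\left(-1\right) 6\right)\right)\right) - 7617 = \left(13580 - \left(8 - -24\right)\right) - 7617 = \left(13580 - 32\right) - 7617 = 13548 - 7617 = 5931$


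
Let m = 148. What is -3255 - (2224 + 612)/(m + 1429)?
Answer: -5135971/1577 ≈ -3256.8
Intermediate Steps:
-3255 - (2224 + 612)/(m + 1429) = -3255 - (2224 + 612)/(148 + 1429) = -3255 - 2836/1577 = -5135971/1577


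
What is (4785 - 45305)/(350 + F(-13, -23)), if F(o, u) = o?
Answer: -40520/337 ≈ -120.24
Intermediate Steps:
(4785 - 45305)/(350 + F(-13, -23)) = (4785 - 45305)/(350 - 13) = -40520/337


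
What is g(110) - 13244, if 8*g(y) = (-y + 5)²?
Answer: -94927/8 ≈ -11866.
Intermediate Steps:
g(y) = (5 - y)²/8 (g(y) = (-y + 5)²/8 = (5 - y)²/8)
g(110) - 13244 = (-5 + 110)²/8 - 13244 = (⅛)*105² - 13244 = (⅛)*11025 - 13244 = 11025/8 - 13244 = -94927/8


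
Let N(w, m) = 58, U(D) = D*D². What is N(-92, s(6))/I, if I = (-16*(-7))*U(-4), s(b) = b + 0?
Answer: -29/3584 ≈ -0.0080915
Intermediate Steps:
s(b) = b
U(D) = D³
I = -7168 (I = -16*(-7)*(-4)³ = 112*(-64) = -7168)
N(-92, s(6))/I = 58/(-7168) = 58*(-1/7168) = -29/3584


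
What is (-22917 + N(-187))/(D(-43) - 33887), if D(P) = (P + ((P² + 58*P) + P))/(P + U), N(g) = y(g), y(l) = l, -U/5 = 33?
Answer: 252928/370935 ≈ 0.68187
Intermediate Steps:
U = -165 (U = -5*33 = -165)
N(g) = g
D(P) = (P² + 60*P)/(-165 + P) (D(P) = (P + ((P² + 58*P) + P))/(P - 165) = (P + (P² + 59*P))/(-165 + P) = (P² + 60*P)/(-165 + P))
(-22917 + N(-187))/(D(-43) - 33887) = (-22917 - 187)/(-43*(60 - 43)/(-165 - 43) - 33887) = -23104/(-43*17/(-208) - 33887) = -23104/(-43*(-1/208)*17 - 33887) = -23104/(731/208 - 33887) = -23104/(-7047765/208) = -23104*(-208/7047765) = 252928/370935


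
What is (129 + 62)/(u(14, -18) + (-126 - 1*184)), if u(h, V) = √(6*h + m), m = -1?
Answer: -59210/96017 - 191*√83/96017 ≈ -0.63478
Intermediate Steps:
u(h, V) = √(-1 + 6*h) (u(h, V) = √(6*h - 1) = √(-1 + 6*h))
(129 + 62)/(u(14, -18) + (-126 - 1*184)) = (129 + 62)/(√(-1 + 6*14) + (-126 - 1*184)) = 191/(√(-1 + 84) + (-126 - 184)) = 191/(√83 - 310) = 191/(-310 + √83)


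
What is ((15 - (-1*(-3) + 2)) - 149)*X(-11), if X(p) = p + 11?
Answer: 0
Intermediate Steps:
X(p) = 11 + p
((15 - (-1*(-3) + 2)) - 149)*X(-11) = ((15 - (-1*(-3) + 2)) - 149)*(11 - 11) = ((15 - (3 + 2)) - 149)*0 = ((15 - 1*5) - 149)*0 = ((15 - 5) - 149)*0 = (10 - 149)*0 = -139*0 = 0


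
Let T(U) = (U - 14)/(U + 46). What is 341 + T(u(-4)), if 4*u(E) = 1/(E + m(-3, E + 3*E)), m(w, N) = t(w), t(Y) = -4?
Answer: 501162/1471 ≈ 340.69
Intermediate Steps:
m(w, N) = -4
u(E) = 1/(4*(-4 + E)) (u(E) = 1/(4*(E - 4)) = 1/(4*(-4 + E)))
T(U) = (-14 + U)/(46 + U)
341 + T(u(-4)) = 341 + (-14 + 1/(4*(-4 - 4)))/(46 + 1/(4*(-4 - 4))) = 341 + (-14 + (¼)/(-8))/(46 + (¼)/(-8)) = 341 + (-14 + (¼)*(-⅛))/(46 + (¼)*(-⅛)) = 341 + (-14 - 1/32)/(46 - 1/32) = 341 - 449/32/(1471/32) = 341 + (32/1471)*(-449/32) = 341 - 449/1471 = 501162/1471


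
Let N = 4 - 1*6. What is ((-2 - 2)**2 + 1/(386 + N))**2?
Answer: 37761025/147456 ≈ 256.08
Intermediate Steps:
N = -2 (N = 4 - 6 = -2)
((-2 - 2)**2 + 1/(386 + N))**2 = ((-2 - 2)**2 + 1/(386 - 2))**2 = ((-4)**2 + 1/384)**2 = (16 + 1/384)**2 = (6145/384)**2 = 37761025/147456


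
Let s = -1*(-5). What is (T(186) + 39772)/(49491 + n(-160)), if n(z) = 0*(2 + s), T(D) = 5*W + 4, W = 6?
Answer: 3062/3807 ≈ 0.80431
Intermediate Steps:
T(D) = 34 (T(D) = 5*6 + 4 = 30 + 4 = 34)
s = 5
n(z) = 0 (n(z) = 0*(2 + 5) = 0*7 = 0)
(T(186) + 39772)/(49491 + n(-160)) = (34 + 39772)/(49491 + 0) = 39806/49491 = 39806*(1/49491) = 3062/3807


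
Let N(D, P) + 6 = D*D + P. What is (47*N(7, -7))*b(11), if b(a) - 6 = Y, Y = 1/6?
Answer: 10434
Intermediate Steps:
Y = 1/6 ≈ 0.16667
N(D, P) = -6 + P + D**2 (N(D, P) = -6 + (D*D + P) = -6 + (D**2 + P) = -6 + (P + D**2) = -6 + P + D**2)
b(a) = 37/6 (b(a) = 6 + 1/6 = 37/6)
(47*N(7, -7))*b(11) = (47*(-6 - 7 + 7**2))*(37/6) = (47*(-6 - 7 + 49))*(37/6) = (47*36)*(37/6) = 1692*(37/6) = 10434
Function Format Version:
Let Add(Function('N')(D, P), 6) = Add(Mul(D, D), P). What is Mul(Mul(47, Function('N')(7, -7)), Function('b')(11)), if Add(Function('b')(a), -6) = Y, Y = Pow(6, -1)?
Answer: 10434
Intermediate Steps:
Y = Rational(1, 6) ≈ 0.16667
Function('N')(D, P) = Add(-6, P, Pow(D, 2)) (Function('N')(D, P) = Add(-6, Add(Mul(D, D), P)) = Add(-6, Add(Pow(D, 2), P)) = Add(-6, Add(P, Pow(D, 2))) = Add(-6, P, Pow(D, 2)))
Function('b')(a) = Rational(37, 6) (Function('b')(a) = Add(6, Rational(1, 6)) = Rational(37, 6))
Mul(Mul(47, Function('N')(7, -7)), Function('b')(11)) = Mul(Mul(47, Add(-6, -7, Pow(7, 2))), Rational(37, 6)) = Mul(Mul(47, Add(-6, -7, 49)), Rational(37, 6)) = Mul(Mul(47, 36), Rational(37, 6)) = Mul(1692, Rational(37, 6)) = 10434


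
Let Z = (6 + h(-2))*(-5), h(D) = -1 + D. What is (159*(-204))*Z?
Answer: 486540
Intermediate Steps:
Z = -15 (Z = (6 + (-1 - 2))*(-5) = (6 - 3)*(-5) = 3*(-5) = -15)
(159*(-204))*Z = (159*(-204))*(-15) = -32436*(-15) = 486540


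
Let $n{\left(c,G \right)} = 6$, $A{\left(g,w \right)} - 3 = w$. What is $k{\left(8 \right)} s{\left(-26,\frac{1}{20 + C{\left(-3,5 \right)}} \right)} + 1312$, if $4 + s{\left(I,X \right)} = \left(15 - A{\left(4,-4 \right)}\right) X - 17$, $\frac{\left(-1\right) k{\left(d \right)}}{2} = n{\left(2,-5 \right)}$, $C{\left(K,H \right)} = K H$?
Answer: $\frac{7628}{5} \approx 1525.6$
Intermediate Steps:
$A{\left(g,w \right)} = 3 + w$
$C{\left(K,H \right)} = H K$
$k{\left(d \right)} = -12$ ($k{\left(d \right)} = \left(-2\right) 6 = -12$)
$s{\left(I,X \right)} = -21 + 16 X$ ($s{\left(I,X \right)} = -4 + \left(\left(15 - \left(3 - 4\right)\right) X - 17\right) = -4 + \left(\left(15 - -1\right) X - 17\right) = -4 + \left(\left(15 + 1\right) X - 17\right) = -4 + \left(16 X - 17\right) = -4 + \left(-17 + 16 X\right) = -21 + 16 X$)
$k{\left(8 \right)} s{\left(-26,\frac{1}{20 + C{\left(-3,5 \right)}} \right)} + 1312 = - 12 \left(-21 + \frac{16}{20 + 5 \left(-3\right)}\right) + 1312 = - 12 \left(-21 + \frac{16}{20 - 15}\right) + 1312 = - 12 \left(-21 + \frac{16}{5}\right) + 1312 = \left(-12\right) \left(- \frac{89}{5}\right) + 1312 = \frac{1068}{5} + 1312 = \frac{7628}{5}$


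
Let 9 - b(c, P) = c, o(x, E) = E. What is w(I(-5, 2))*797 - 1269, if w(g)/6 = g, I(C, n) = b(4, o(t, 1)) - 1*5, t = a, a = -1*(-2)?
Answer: -1269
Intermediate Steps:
a = 2
t = 2
b(c, P) = 9 - c
I(C, n) = 0 (I(C, n) = (9 - 1*4) - 1*5 = (9 - 4) - 5 = 5 - 5 = 0)
w(g) = 6*g
w(I(-5, 2))*797 - 1269 = (6*0)*797 - 1269 = 0*797 - 1269 = 0 - 1269 = -1269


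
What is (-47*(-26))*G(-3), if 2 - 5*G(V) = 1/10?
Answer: 11609/25 ≈ 464.36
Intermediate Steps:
G(V) = 19/50 (G(V) = 2/5 - 1/5/10 = 2/5 - 1/5*1/10 = 2/5 - 1/50 = 19/50)
(-47*(-26))*G(-3) = -47*(-26)*(19/50) = 1222*(19/50) = 11609/25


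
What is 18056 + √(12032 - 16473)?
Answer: 18056 + I*√4441 ≈ 18056.0 + 66.641*I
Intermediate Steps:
18056 + √(12032 - 16473) = 18056 + √(-4441) = 18056 + I*√4441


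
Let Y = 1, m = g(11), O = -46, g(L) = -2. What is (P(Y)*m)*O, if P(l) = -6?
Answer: -552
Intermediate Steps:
m = -2
(P(Y)*m)*O = -6*(-2)*(-46) = 12*(-46) = -552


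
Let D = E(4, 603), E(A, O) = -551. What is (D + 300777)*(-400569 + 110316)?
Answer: -87141497178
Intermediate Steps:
D = -551
(D + 300777)*(-400569 + 110316) = (-551 + 300777)*(-400569 + 110316) = 300226*(-290253) = -87141497178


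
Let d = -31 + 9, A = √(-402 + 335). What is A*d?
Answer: -22*I*√67 ≈ -180.08*I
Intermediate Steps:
A = I*√67 (A = √(-67) = I*√67 ≈ 8.1853*I)
d = -22
A*d = (I*√67)*(-22) = -22*I*√67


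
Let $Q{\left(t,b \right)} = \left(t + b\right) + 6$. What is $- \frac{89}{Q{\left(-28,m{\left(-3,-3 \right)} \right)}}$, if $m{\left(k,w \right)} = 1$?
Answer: $\frac{89}{21} \approx 4.2381$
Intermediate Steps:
$Q{\left(t,b \right)} = 6 + b + t$ ($Q{\left(t,b \right)} = \left(b + t\right) + 6 = 6 + b + t$)
$- \frac{89}{Q{\left(-28,m{\left(-3,-3 \right)} \right)}} = - \frac{89}{6 + 1 - 28} = - \frac{89}{-21} = \left(-89\right) \left(- \frac{1}{21}\right) = \frac{89}{21}$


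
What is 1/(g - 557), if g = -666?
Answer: -1/1223 ≈ -0.00081766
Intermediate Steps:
1/(g - 557) = 1/(-666 - 557) = 1/(-1223) = -1/1223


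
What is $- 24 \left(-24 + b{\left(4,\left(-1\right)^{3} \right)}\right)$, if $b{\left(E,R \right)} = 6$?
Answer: $432$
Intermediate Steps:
$- 24 \left(-24 + b{\left(4,\left(-1\right)^{3} \right)}\right) = - 24 \left(-24 + 6\right) = \left(-24\right) \left(-18\right) = 432$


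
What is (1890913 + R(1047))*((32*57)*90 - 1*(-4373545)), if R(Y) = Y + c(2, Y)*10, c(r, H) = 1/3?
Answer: 25755514432450/3 ≈ 8.5852e+12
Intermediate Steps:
c(r, H) = ⅓
R(Y) = 10/3 + Y (R(Y) = Y + (⅓)*10 = Y + 10/3 = 10/3 + Y)
(1890913 + R(1047))*((32*57)*90 - 1*(-4373545)) = (1890913 + (10/3 + 1047))*((32*57)*90 - 1*(-4373545)) = (1890913 + 3151/3)*(1824*90 + 4373545) = 5675890*(164160 + 4373545)/3 = (5675890/3)*4537705 = 25755514432450/3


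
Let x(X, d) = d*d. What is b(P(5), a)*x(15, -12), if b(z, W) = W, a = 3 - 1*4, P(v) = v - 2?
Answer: -144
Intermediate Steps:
x(X, d) = d**2
P(v) = -2 + v
a = -1 (a = 3 - 4 = -1)
b(P(5), a)*x(15, -12) = -1*(-12)**2 = -1*144 = -144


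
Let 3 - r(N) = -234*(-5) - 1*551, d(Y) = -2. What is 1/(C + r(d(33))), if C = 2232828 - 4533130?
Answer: -1/2300918 ≈ -4.3461e-7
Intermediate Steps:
C = -2300302
r(N) = -616 (r(N) = 3 - (-234*(-5) - 1*551) = 3 - (1170 - 551) = 3 - 1*619 = 3 - 619 = -616)
1/(C + r(d(33))) = 1/(-2300302 - 616) = 1/(-2300918) = -1/2300918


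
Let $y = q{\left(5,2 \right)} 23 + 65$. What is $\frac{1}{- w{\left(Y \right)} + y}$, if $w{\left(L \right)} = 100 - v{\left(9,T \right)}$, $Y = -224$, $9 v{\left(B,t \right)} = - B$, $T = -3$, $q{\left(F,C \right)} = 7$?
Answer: $\frac{1}{125} \approx 0.008$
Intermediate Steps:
$v{\left(B,t \right)} = - \frac{B}{9}$ ($v{\left(B,t \right)} = \frac{\left(-1\right) B}{9} = - \frac{B}{9}$)
$w{\left(L \right)} = 101$ ($w{\left(L \right)} = 100 - \left(- \frac{1}{9}\right) 9 = 100 - -1 = 100 + 1 = 101$)
$y = 226$ ($y = 7 \cdot 23 + 65 = 161 + 65 = 226$)
$\frac{1}{- w{\left(Y \right)} + y} = \frac{1}{\left(-1\right) 101 + 226} = \frac{1}{-101 + 226} = \frac{1}{125}$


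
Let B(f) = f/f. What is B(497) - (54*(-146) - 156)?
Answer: 8041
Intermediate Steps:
B(f) = 1
B(497) - (54*(-146) - 156) = 1 - (54*(-146) - 156) = 1 - (-7884 - 156) = 1 - 1*(-8040) = 1 + 8040 = 8041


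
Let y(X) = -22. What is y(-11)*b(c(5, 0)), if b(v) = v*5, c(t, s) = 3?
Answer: -330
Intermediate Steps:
b(v) = 5*v
y(-11)*b(c(5, 0)) = -110*3 = -22*15 = -330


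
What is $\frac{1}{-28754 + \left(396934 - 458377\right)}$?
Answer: $- \frac{1}{90197} \approx -1.1087 \cdot 10^{-5}$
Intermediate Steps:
$\frac{1}{-28754 + \left(396934 - 458377\right)} = \frac{1}{-28754 - 61443} = \frac{1}{-90197} = - \frac{1}{90197}$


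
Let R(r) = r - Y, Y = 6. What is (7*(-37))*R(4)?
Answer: 518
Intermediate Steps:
R(r) = -6 + r (R(r) = r - 1*6 = r - 6 = -6 + r)
(7*(-37))*R(4) = (7*(-37))*(-6 + 4) = -259*(-2) = 518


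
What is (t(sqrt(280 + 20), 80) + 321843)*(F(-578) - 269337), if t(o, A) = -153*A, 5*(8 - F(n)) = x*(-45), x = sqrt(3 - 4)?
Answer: -83385066387 + 2786427*I ≈ -8.3385e+10 + 2.7864e+6*I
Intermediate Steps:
x = I (x = sqrt(-1) = I ≈ 1.0*I)
F(n) = 8 + 9*I (F(n) = 8 - I*(-45)/5 = 8 - (-9)*I = 8 + 9*I)
t(o, A) = -153*A
(t(sqrt(280 + 20), 80) + 321843)*(F(-578) - 269337) = (-153*80 + 321843)*((8 + 9*I) - 269337) = (-12240 + 321843)*(-269329 + 9*I) = 309603*(-269329 + 9*I) = -83385066387 + 2786427*I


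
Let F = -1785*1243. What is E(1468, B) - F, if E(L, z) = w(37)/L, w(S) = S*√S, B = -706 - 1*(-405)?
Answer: 2218755 + 37*√37/1468 ≈ 2.2188e+6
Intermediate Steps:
B = -301 (B = -706 + 405 = -301)
w(S) = S^(3/2)
E(L, z) = 37*√37/L (E(L, z) = 37^(3/2)/L = (37*√37)/L = 37*√37/L)
F = -2218755
E(1468, B) - F = 37*√37/1468 - 1*(-2218755) = 37*√37*(1/1468) + 2218755 = 37*√37/1468 + 2218755 = 2218755 + 37*√37/1468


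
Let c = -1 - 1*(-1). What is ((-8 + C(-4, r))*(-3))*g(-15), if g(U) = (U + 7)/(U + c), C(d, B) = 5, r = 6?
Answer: 24/5 ≈ 4.8000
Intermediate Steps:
c = 0 (c = -1 + 1 = 0)
g(U) = (7 + U)/U (g(U) = (U + 7)/(U + 0) = (7 + U)/U)
((-8 + C(-4, r))*(-3))*g(-15) = ((-8 + 5)*(-3))*((7 - 15)/(-15)) = (-3*(-3))*(-1/15*(-8)) = 9*(8/15) = 24/5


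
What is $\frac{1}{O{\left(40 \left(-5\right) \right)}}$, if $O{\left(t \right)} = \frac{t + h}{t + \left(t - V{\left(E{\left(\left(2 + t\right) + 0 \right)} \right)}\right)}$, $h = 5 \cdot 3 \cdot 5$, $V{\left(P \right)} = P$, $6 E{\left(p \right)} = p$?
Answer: $\frac{367}{125} \approx 2.936$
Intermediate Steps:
$E{\left(p \right)} = \frac{p}{6}$
$h = 75$ ($h = 15 \cdot 5 = 75$)
$O{\left(t \right)} = \frac{75 + t}{- \frac{1}{3} + \frac{11 t}{6}}$ ($O{\left(t \right)} = \frac{t + 75}{t + \left(t - \frac{\left(2 + t\right) + 0}{6}\right)} = \frac{75 + t}{t + \left(t - \frac{2 + t}{6}\right)} = \frac{75 + t}{t + \left(t - \left(\frac{1}{3} + \frac{t}{6}\right)\right)} = \frac{75 + t}{t + \left(- \frac{1}{3} + \frac{5 t}{6}\right)} = \frac{75 + t}{- \frac{1}{3} + \frac{11 t}{6}}$)
$\frac{1}{O{\left(40 \left(-5\right) \right)}} = \frac{1}{6 \frac{1}{-2 + 11 \cdot 40 \left(-5\right)} \left(75 + 40 \left(-5\right)\right)} = \frac{1}{6 \frac{1}{-2 + 11 \left(-200\right)} \left(75 - 200\right)} = \frac{1}{6 \frac{1}{-2 - 2200} \left(-125\right)} = \frac{1}{6 \frac{1}{-2202} \left(-125\right)} = \frac{1}{6 \left(- \frac{1}{2202}\right) \left(-125\right)} = \frac{1}{\frac{125}{367}} = \frac{367}{125}$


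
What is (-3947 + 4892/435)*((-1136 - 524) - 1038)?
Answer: 4619118994/435 ≈ 1.0619e+7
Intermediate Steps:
(-3947 + 4892/435)*((-1136 - 524) - 1038) = (-3947 + 4892*(1/435))*(-1660 - 1038) = (-3947 + 4892/435)*(-2698) = -1712053/435*(-2698) = 4619118994/435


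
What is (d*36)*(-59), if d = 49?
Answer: -104076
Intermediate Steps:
(d*36)*(-59) = (49*36)*(-59) = 1764*(-59) = -104076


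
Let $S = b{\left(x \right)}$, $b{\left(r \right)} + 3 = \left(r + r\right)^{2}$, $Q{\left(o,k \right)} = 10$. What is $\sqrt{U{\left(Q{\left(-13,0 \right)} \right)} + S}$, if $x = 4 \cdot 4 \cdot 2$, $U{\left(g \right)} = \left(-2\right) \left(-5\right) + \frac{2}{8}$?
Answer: $\frac{\sqrt{16413}}{2} \approx 64.057$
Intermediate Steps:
$U{\left(g \right)} = \frac{41}{4}$ ($U{\left(g \right)} = 10 + 2 \cdot \frac{1}{8} = 10 + \frac{1}{4} = \frac{41}{4}$)
$x = 32$ ($x = 16 \cdot 2 = 32$)
$b{\left(r \right)} = -3 + 4 r^{2}$ ($b{\left(r \right)} = -3 + \left(r + r\right)^{2} = -3 + \left(2 r\right)^{2} = -3 + 4 r^{2}$)
$S = 4093$ ($S = -3 + 4 \cdot 32^{2} = -3 + 4 \cdot 1024 = -3 + 4096 = 4093$)
$\sqrt{U{\left(Q{\left(-13,0 \right)} \right)} + S} = \sqrt{\frac{41}{4} + 4093} = \sqrt{\frac{16413}{4}} = \frac{\sqrt{16413}}{2}$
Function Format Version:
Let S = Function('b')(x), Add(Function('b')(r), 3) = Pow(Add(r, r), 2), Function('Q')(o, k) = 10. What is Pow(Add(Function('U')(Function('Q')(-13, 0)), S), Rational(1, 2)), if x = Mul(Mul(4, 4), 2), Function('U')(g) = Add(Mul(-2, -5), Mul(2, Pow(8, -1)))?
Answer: Mul(Rational(1, 2), Pow(16413, Rational(1, 2))) ≈ 64.057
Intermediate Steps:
Function('U')(g) = Rational(41, 4) (Function('U')(g) = Add(10, Mul(2, Rational(1, 8))) = Add(10, Rational(1, 4)) = Rational(41, 4))
x = 32 (x = Mul(16, 2) = 32)
Function('b')(r) = Add(-3, Mul(4, Pow(r, 2))) (Function('b')(r) = Add(-3, Pow(Add(r, r), 2)) = Add(-3, Pow(Mul(2, r), 2)) = Add(-3, Mul(4, Pow(r, 2))))
S = 4093 (S = Add(-3, Mul(4, Pow(32, 2))) = Add(-3, Mul(4, 1024)) = Add(-3, 4096) = 4093)
Pow(Add(Function('U')(Function('Q')(-13, 0)), S), Rational(1, 2)) = Pow(Add(Rational(41, 4), 4093), Rational(1, 2)) = Pow(Rational(16413, 4), Rational(1, 2)) = Mul(Rational(1, 2), Pow(16413, Rational(1, 2)))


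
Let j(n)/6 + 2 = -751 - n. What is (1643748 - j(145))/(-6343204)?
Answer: -412284/1585801 ≈ -0.25998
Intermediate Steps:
j(n) = -4518 - 6*n (j(n) = -12 + 6*(-751 - n) = -12 + (-4506 - 6*n) = -4518 - 6*n)
(1643748 - j(145))/(-6343204) = (1643748 - (-4518 - 6*145))/(-6343204) = (1643748 - (-4518 - 870))*(-1/6343204) = (1643748 - 1*(-5388))*(-1/6343204) = (1643748 + 5388)*(-1/6343204) = 1649136*(-1/6343204) = -412284/1585801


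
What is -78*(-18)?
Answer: 1404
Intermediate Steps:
-78*(-18) = 1404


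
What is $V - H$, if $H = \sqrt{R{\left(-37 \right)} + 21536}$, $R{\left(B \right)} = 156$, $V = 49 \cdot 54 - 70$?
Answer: $2576 - 2 \sqrt{5423} \approx 2428.7$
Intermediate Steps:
$V = 2576$ ($V = 2646 - 70 = 2576$)
$H = 2 \sqrt{5423}$ ($H = \sqrt{156 + 21536} = \sqrt{21692} = 2 \sqrt{5423} \approx 147.28$)
$V - H = 2576 - 2 \sqrt{5423}$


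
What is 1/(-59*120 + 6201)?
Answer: -1/879 ≈ -0.0011377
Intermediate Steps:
1/(-59*120 + 6201) = 1/(-7080 + 6201) = 1/(-879) = -1/879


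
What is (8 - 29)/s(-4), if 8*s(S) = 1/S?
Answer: 672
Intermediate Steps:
s(S) = 1/(8*S)
(8 - 29)/s(-4) = (8 - 29)/(((⅛)/(-4))) = -21/((⅛)*(-¼)) = -21/(-1/32) = -32*(-21) = 672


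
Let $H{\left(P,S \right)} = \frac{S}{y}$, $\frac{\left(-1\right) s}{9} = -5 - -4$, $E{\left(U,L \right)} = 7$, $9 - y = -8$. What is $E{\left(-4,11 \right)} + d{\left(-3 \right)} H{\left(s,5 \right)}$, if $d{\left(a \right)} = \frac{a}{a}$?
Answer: $\frac{124}{17} \approx 7.2941$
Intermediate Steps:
$y = 17$ ($y = 9 - -8 = 9 + 8 = 17$)
$s = 9$ ($s = - 9 \left(-5 - -4\right) = - 9 \left(-5 + 4\right) = \left(-9\right) \left(-1\right) = 9$)
$H{\left(P,S \right)} = \frac{S}{17}$
$d{\left(a \right)} = 1$
$E{\left(-4,11 \right)} + d{\left(-3 \right)} H{\left(s,5 \right)} = 7 + 1 \cdot \frac{1}{17} \cdot 5 = 7 + 1 \cdot \frac{5}{17} = 7 + \frac{5}{17} = \frac{124}{17}$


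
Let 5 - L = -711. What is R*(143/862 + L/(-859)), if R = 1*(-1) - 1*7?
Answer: 1977420/370229 ≈ 5.3411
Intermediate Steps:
L = 716 (L = 5 - 1*(-711) = 5 + 711 = 716)
R = -8 (R = -1 - 7 = -8)
R*(143/862 + L/(-859)) = -8*(143/862 + 716/(-859)) = -8*(143*(1/862) + 716*(-1/859)) = -8*(143/862 - 716/859) = -8*(-494355/740458) = 1977420/370229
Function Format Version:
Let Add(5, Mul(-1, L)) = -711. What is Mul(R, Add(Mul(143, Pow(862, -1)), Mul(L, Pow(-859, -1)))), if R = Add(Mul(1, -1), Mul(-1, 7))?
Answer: Rational(1977420, 370229) ≈ 5.3411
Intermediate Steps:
L = 716 (L = Add(5, Mul(-1, -711)) = Add(5, 711) = 716)
R = -8 (R = Add(-1, -7) = -8)
Mul(R, Add(Mul(143, Pow(862, -1)), Mul(L, Pow(-859, -1)))) = Mul(-8, Add(Mul(143, Pow(862, -1)), Mul(716, Pow(-859, -1)))) = Mul(-8, Add(Mul(143, Rational(1, 862)), Mul(716, Rational(-1, 859)))) = Mul(-8, Add(Rational(143, 862), Rational(-716, 859))) = Mul(-8, Rational(-494355, 740458)) = Rational(1977420, 370229)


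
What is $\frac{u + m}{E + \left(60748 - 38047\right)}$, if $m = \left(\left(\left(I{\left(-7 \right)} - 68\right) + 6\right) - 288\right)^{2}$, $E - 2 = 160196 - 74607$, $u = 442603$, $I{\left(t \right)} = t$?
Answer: $\frac{142513}{27073} \approx 5.264$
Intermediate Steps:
$E = 85591$ ($E = 2 + \left(160196 - 74607\right) = 2 + 85589 = 85591$)
$m = 127449$ ($m = \left(\left(\left(-7 - 68\right) + 6\right) - 288\right)^{2} = \left(\left(-75 + 6\right) - 288\right)^{2} = \left(-69 - 288\right)^{2} = \left(-357\right)^{2} = 127449$)
$\frac{u + m}{E + \left(60748 - 38047\right)} = \frac{442603 + 127449}{85591 + \left(60748 - 38047\right)} = \frac{570052}{85591 + 22701} = \frac{570052}{108292} = 570052 \cdot \frac{1}{108292} = \frac{142513}{27073}$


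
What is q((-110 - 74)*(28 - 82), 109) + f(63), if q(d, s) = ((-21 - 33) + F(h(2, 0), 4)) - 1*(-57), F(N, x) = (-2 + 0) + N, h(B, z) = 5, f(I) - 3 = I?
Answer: 72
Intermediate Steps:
f(I) = 3 + I
F(N, x) = -2 + N
q(d, s) = 6 (q(d, s) = ((-21 - 33) + (-2 + 5)) - 1*(-57) = (-54 + 3) + 57 = -51 + 57 = 6)
q((-110 - 74)*(28 - 82), 109) + f(63) = 6 + (3 + 63) = 6 + 66 = 72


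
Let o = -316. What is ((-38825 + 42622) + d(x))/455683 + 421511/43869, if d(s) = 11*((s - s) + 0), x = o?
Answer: 192241967606/19990357527 ≈ 9.6167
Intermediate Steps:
x = -316
d(s) = 0 (d(s) = 11*(0 + 0) = 11*0 = 0)
((-38825 + 42622) + d(x))/455683 + 421511/43869 = ((-38825 + 42622) + 0)/455683 + 421511/43869 = (3797 + 0)*(1/455683) + 421511*(1/43869) = 3797*(1/455683) + 421511/43869 = 3797/455683 + 421511/43869 = 192241967606/19990357527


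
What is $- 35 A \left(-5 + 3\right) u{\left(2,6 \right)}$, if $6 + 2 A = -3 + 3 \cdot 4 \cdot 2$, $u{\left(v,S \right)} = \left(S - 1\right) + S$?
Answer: $5775$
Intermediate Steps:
$u{\left(v,S \right)} = -1 + 2 S$ ($u{\left(v,S \right)} = \left(-1 + S\right) + S = -1 + 2 S$)
$A = \frac{15}{2}$ ($A = -3 + \frac{-3 + 3 \cdot 4 \cdot 2}{2} = -3 + \frac{-3 + 12 \cdot 2}{2} = -3 + \frac{-3 + 24}{2} = -3 + \frac{1}{2} \cdot 21 = -3 + \frac{21}{2} = \frac{15}{2} \approx 7.5$)
$- 35 A \left(-5 + 3\right) u{\left(2,6 \right)} = \left(-35\right) \frac{15}{2} \left(-5 + 3\right) \left(-1 + 2 \cdot 6\right) = - \frac{525 \left(- 2 \left(-1 + 12\right)\right)}{2} = - \frac{525 \left(\left(-2\right) 11\right)}{2} = \left(- \frac{525}{2}\right) \left(-22\right) = 5775$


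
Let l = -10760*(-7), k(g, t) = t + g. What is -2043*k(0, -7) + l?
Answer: 89621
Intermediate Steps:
k(g, t) = g + t
l = 75320
-2043*k(0, -7) + l = -2043*(0 - 7) + 75320 = -2043*(-7) + 75320 = 14301 + 75320 = 89621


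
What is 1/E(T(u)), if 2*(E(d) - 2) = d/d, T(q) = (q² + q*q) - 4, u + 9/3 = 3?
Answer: ⅖ ≈ 0.40000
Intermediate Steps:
u = 0 (u = -3 + 3 = 0)
T(q) = -4 + 2*q² (T(q) = (q² + q²) - 4 = 2*q² - 4 = -4 + 2*q²)
E(d) = 5/2 (E(d) = 2 + (d/d)/2 = 2 + (½)*1 = 2 + ½ = 5/2)
1/E(T(u)) = 1/(5/2) = ⅖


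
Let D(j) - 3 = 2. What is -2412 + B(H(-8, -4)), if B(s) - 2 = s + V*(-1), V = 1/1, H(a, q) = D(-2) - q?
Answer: -2402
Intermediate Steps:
D(j) = 5 (D(j) = 3 + 2 = 5)
H(a, q) = 5 - q
V = 1 (V = 1*1 = 1)
B(s) = 1 + s (B(s) = 2 + (s + 1*(-1)) = 2 + (s - 1) = 2 + (-1 + s) = 1 + s)
-2412 + B(H(-8, -4)) = -2412 + (1 + (5 - 1*(-4))) = -2412 + (1 + (5 + 4)) = -2412 + (1 + 9) = -2412 + 10 = -2402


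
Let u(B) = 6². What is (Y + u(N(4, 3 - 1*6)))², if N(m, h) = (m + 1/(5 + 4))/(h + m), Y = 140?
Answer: 30976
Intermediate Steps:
N(m, h) = (⅑ + m)/(h + m) (N(m, h) = (m + 1/9)/(h + m) = (m + ⅑)/(h + m) = (⅑ + m)/(h + m))
u(B) = 36
(Y + u(N(4, 3 - 1*6)))² = (140 + 36)² = 176² = 30976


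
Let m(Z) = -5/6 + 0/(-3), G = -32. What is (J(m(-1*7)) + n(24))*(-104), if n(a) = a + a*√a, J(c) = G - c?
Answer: 2236/3 - 4992*√6 ≈ -11483.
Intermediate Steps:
m(Z) = -⅚ (m(Z) = -5*⅙ + 0*(-⅓) = -⅚ + 0 = -⅚)
J(c) = -32 - c
n(a) = a + a^(3/2)
(J(m(-1*7)) + n(24))*(-104) = ((-32 - 1*(-⅚)) + (24 + 24^(3/2)))*(-104) = ((-32 + ⅚) + (24 + 48*√6))*(-104) = (-187/6 + (24 + 48*√6))*(-104) = (-43/6 + 48*√6)*(-104) = 2236/3 - 4992*√6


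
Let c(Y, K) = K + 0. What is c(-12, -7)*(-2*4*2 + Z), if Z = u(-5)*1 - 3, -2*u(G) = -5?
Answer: 231/2 ≈ 115.50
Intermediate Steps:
u(G) = 5/2 (u(G) = -½*(-5) = 5/2)
c(Y, K) = K
Z = -½ (Z = (5/2)*1 - 3 = 5/2 - 3 = -½ ≈ -0.50000)
c(-12, -7)*(-2*4*2 + Z) = -7*(-2*4*2 - ½) = -7*(-8*2 - ½) = -7*(-16 - ½) = -7*(-33/2) = 231/2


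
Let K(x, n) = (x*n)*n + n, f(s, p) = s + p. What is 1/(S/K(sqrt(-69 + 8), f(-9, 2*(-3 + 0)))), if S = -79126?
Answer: 15/79126 - 225*I*sqrt(61)/79126 ≈ 0.00018957 - 0.022209*I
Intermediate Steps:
f(s, p) = p + s
K(x, n) = n + x*n**2 (K(x, n) = (n*x)*n + n = x*n**2 + n = n + x*n**2)
1/(S/K(sqrt(-69 + 8), f(-9, 2*(-3 + 0)))) = 1/(-79126*1/((1 + (2*(-3 + 0) - 9)*sqrt(-69 + 8))*(2*(-3 + 0) - 9))) = 1/(-79126*1/((1 + (2*(-3) - 9)*sqrt(-61))*(2*(-3) - 9))) = 1/(-79126*1/((1 + (-6 - 9)*(I*sqrt(61)))*(-6 - 9))) = 1/(-79126*(-1/(15*(1 - 15*I*sqrt(61))))) = 1/(-79126/(-15 + 225*I*sqrt(61))) = 15/79126 - 225*I*sqrt(61)/79126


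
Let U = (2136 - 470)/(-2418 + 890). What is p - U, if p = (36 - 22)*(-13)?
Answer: -138215/764 ≈ -180.91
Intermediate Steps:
U = -833/764 (U = 1666/(-1528) = 1666*(-1/1528) = -833/764 ≈ -1.0903)
p = -182 (p = 14*(-13) = -182)
p - U = -182 - 1*(-833/764) = -182 + 833/764 = -138215/764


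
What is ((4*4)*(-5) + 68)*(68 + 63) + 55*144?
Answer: 6348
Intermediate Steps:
((4*4)*(-5) + 68)*(68 + 63) + 55*144 = (16*(-5) + 68)*131 + 7920 = (-80 + 68)*131 + 7920 = -12*131 + 7920 = -1572 + 7920 = 6348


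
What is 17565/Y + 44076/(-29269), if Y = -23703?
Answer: -519614471/231254369 ≈ -2.2469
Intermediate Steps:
17565/Y + 44076/(-29269) = 17565/(-23703) + 44076/(-29269) = 17565*(-1/23703) + 44076*(-1/29269) = -5855/7901 - 44076/29269 = -519614471/231254369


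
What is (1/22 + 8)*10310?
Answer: 912435/11 ≈ 82949.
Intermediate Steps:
(1/22 + 8)*10310 = (177/22)*10310 = 912435/11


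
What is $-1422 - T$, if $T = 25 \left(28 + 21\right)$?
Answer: $-2647$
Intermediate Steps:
$T = 1225$ ($T = 25 \cdot 49 = 1225$)
$-1422 - T = -1422 - 1225 = -2647$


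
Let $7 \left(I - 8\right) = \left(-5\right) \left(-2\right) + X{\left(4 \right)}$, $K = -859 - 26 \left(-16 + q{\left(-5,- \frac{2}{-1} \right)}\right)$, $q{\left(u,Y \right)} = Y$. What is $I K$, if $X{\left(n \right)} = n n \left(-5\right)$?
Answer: $990$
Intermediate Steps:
$X{\left(n \right)} = - 5 n^{2}$ ($X{\left(n \right)} = n^{2} \left(-5\right) = - 5 n^{2}$)
$K = -495$ ($K = -859 - 26 \left(-16 - \frac{2}{-1}\right) = -859 - 26 \left(-16 - -2\right) = -859 - 26 \left(-16 + 2\right) = -859 - 26 \left(-14\right) = -859 - -364 = -859 + 364 = -495$)
$I = -2$ ($I = 8 + \frac{\left(-5\right) \left(-2\right) - 5 \cdot 4^{2}}{7} = 8 + \frac{10 - 80}{7} = 8 + \frac{1}{7} \left(-70\right) = 8 - 10 = -2$)
$I K = \left(-2\right) \left(-495\right) = 990$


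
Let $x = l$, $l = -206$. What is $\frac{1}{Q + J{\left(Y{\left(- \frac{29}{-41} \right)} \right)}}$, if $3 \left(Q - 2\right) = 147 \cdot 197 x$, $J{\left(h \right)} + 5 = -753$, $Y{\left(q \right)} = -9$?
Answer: $- \frac{1}{1989274} \approx -5.027 \cdot 10^{-7}$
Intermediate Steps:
$x = -206$
$J{\left(h \right)} = -758$ ($J{\left(h \right)} = -5 - 753 = -758$)
$Q = -1988516$ ($Q = 2 + \frac{147 \cdot 197 \left(-206\right)}{3} = 2 + \frac{28959 \left(-206\right)}{3} = 2 + \frac{1}{3} \left(-5965554\right) = 2 - 1988518 = -1988516$)
$\frac{1}{Q + J{\left(Y{\left(- \frac{29}{-41} \right)} \right)}} = \frac{1}{-1988516 - 758} = \frac{1}{-1989274} = - \frac{1}{1989274}$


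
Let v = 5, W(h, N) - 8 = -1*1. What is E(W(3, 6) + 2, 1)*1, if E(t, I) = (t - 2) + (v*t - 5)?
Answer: 47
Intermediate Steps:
W(h, N) = 7 (W(h, N) = 8 - 1*1 = 8 - 1 = 7)
E(t, I) = -7 + 6*t (E(t, I) = (t - 2) + (5*t - 5) = (-2 + t) + (-5 + 5*t) = -7 + 6*t)
E(W(3, 6) + 2, 1)*1 = (-7 + 6*(7 + 2))*1 = (-7 + 6*9)*1 = (-7 + 54)*1 = 47*1 = 47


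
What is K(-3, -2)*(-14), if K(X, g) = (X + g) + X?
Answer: 112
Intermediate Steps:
K(X, g) = g + 2*X
K(-3, -2)*(-14) = (-2 + 2*(-3))*(-14) = (-2 - 6)*(-14) = -8*(-14) = 112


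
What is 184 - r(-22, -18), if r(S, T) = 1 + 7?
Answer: 176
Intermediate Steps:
r(S, T) = 8
184 - r(-22, -18) = 184 - 1*8 = 184 - 8 = 176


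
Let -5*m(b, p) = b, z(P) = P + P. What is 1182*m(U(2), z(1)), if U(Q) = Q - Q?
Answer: 0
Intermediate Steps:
z(P) = 2*P
U(Q) = 0
m(b, p) = -b/5
1182*m(U(2), z(1)) = 1182*(-1/5*0) = 1182*0 = 0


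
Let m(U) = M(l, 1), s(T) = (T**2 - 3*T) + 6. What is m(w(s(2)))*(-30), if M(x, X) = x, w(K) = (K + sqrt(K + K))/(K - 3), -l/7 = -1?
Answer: -210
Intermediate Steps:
l = 7 (l = -7*(-1) = 7)
s(T) = 6 + T**2 - 3*T
w(K) = (K + sqrt(2)*sqrt(K))/(-3 + K) (w(K) = (K + sqrt(2*K))/(-3 + K) = (K + sqrt(2)*sqrt(K))/(-3 + K))
m(U) = 7
m(w(s(2)))*(-30) = 7*(-30) = -210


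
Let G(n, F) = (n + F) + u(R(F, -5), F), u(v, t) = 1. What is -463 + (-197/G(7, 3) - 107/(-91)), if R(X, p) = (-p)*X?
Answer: -480213/1001 ≈ -479.73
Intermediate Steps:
R(X, p) = -X*p
G(n, F) = 1 + F + n (G(n, F) = (n + F) + 1 = (F + n) + 1 = 1 + F + n)
-463 + (-197/G(7, 3) - 107/(-91)) = -463 + (-197/(1 + 3 + 7) - 107/(-91)) = -463 + (-197/11 - 107*(-1/91)) = -463 + (-197*1/11 + 107/91) = -463 + (-197/11 + 107/91) = -463 - 16750/1001 = -480213/1001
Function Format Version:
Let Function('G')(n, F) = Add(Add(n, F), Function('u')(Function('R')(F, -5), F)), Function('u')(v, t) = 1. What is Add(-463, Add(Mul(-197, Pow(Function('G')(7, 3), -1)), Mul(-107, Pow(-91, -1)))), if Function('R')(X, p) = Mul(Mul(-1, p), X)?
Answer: Rational(-480213, 1001) ≈ -479.73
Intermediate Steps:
Function('R')(X, p) = Mul(-1, X, p)
Function('G')(n, F) = Add(1, F, n) (Function('G')(n, F) = Add(Add(n, F), 1) = Add(Add(F, n), 1) = Add(1, F, n))
Add(-463, Add(Mul(-197, Pow(Function('G')(7, 3), -1)), Mul(-107, Pow(-91, -1)))) = Add(-463, Add(Mul(-197, Pow(Add(1, 3, 7), -1)), Mul(-107, Pow(-91, -1)))) = Add(-463, Add(Mul(-197, Pow(11, -1)), Mul(-107, Rational(-1, 91)))) = Add(-463, Add(Mul(-197, Rational(1, 11)), Rational(107, 91))) = Add(-463, Add(Rational(-197, 11), Rational(107, 91))) = Add(-463, Rational(-16750, 1001)) = Rational(-480213, 1001)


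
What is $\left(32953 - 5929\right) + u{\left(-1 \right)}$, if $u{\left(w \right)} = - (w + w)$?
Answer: $27026$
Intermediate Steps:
$u{\left(w \right)} = - 2 w$
$\left(32953 - 5929\right) + u{\left(-1 \right)} = \left(32953 - 5929\right) - -2 = 27024 + 2 = 27026$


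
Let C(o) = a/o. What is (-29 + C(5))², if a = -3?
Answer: 21904/25 ≈ 876.16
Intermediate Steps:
C(o) = -3/o
(-29 + C(5))² = (-29 - 3/5)² = (-29 - 3*⅕)² = (-29 - ⅗)² = (-148/5)² = 21904/25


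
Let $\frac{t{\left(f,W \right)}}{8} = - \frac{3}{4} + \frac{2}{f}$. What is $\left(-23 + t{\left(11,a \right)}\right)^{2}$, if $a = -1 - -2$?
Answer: $\frac{91809}{121} \approx 758.75$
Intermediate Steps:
$a = 1$ ($a = -1 + 2 = 1$)
$t{\left(f,W \right)} = -6 + \frac{16}{f}$ ($t{\left(f,W \right)} = 8 \left(- \frac{3}{4} + \frac{2}{f}\right) = -6 + \frac{16}{f}$)
$\left(-23 + t{\left(11,a \right)}\right)^{2} = \left(-23 - \left(6 - \frac{16}{11}\right)\right)^{2} = \left(-23 + \left(-6 + 16 \cdot \frac{1}{11}\right)\right)^{2} = \left(-23 + \left(-6 + \frac{16}{11}\right)\right)^{2} = \left(-23 - \frac{50}{11}\right)^{2} = \left(- \frac{303}{11}\right)^{2} = \frac{91809}{121}$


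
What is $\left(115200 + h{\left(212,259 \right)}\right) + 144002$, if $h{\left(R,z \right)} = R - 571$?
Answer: $258843$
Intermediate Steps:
$h{\left(R,z \right)} = -571 + R$
$\left(115200 + h{\left(212,259 \right)}\right) + 144002 = \left(115200 + \left(-571 + 212\right)\right) + 144002 = \left(115200 - 359\right) + 144002 = 114841 + 144002 = 258843$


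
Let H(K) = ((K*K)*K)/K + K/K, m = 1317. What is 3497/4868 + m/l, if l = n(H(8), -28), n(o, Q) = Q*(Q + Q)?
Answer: 2973613/1908256 ≈ 1.5583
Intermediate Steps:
H(K) = 1 + K**2 (H(K) = (K**2*K)/K + 1 = K**3/K + 1 = K**2 + 1 = 1 + K**2)
n(o, Q) = 2*Q**2 (n(o, Q) = Q*(2*Q) = 2*Q**2)
l = 1568 (l = 2*(-28)**2 = 2*784 = 1568)
3497/4868 + m/l = 3497/4868 + 1317/1568 = 2973613/1908256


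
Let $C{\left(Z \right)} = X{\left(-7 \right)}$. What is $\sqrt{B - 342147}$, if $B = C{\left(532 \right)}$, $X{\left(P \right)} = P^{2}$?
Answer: $i \sqrt{342098} \approx 584.89 i$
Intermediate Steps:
$C{\left(Z \right)} = 49$ ($C{\left(Z \right)} = \left(-7\right)^{2} = 49$)
$B = 49$
$\sqrt{B - 342147} = \sqrt{49 - 342147} = \sqrt{-342098} = i \sqrt{342098}$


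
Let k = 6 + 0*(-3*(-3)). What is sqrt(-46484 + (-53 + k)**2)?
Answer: 5*I*sqrt(1771) ≈ 210.42*I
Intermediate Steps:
k = 6 (k = 6 + 0*9 = 6 + 0 = 6)
sqrt(-46484 + (-53 + k)**2) = sqrt(-46484 + (-53 + 6)**2) = sqrt(-46484 + (-47)**2) = sqrt(-46484 + 2209) = sqrt(-44275) = 5*I*sqrt(1771)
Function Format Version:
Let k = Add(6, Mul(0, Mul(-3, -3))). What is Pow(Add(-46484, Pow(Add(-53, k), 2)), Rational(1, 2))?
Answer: Mul(5, I, Pow(1771, Rational(1, 2))) ≈ Mul(210.42, I)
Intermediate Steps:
k = 6 (k = Add(6, Mul(0, 9)) = Add(6, 0) = 6)
Pow(Add(-46484, Pow(Add(-53, k), 2)), Rational(1, 2)) = Pow(Add(-46484, Pow(Add(-53, 6), 2)), Rational(1, 2)) = Pow(Add(-46484, Pow(-47, 2)), Rational(1, 2)) = Pow(Add(-46484, 2209), Rational(1, 2)) = Pow(-44275, Rational(1, 2)) = Mul(5, I, Pow(1771, Rational(1, 2)))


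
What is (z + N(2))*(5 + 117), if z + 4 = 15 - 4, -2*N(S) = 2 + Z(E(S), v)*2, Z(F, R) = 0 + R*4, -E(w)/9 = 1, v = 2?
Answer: -244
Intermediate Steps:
E(w) = -9 (E(w) = -9*1 = -9)
Z(F, R) = 4*R (Z(F, R) = 0 + 4*R = 4*R)
N(S) = -9 (N(S) = -(2 + (4*2)*2)/2 = -(2 + 8*2)/2 = -(2 + 16)/2 = -½*18 = -9)
z = 7 (z = -4 + (15 - 4) = -4 + 11 = 7)
(z + N(2))*(5 + 117) = (7 - 9)*(5 + 117) = -2*122 = -244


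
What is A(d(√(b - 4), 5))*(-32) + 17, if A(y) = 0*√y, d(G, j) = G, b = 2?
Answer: 17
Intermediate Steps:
A(y) = 0
A(d(√(b - 4), 5))*(-32) + 17 = 0*(-32) + 17 = 0 + 17 = 17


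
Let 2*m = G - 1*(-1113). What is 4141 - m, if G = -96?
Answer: 7265/2 ≈ 3632.5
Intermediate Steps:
m = 1017/2 (m = (-96 - 1*(-1113))/2 = (-96 + 1113)/2 = (½)*1017 = 1017/2 ≈ 508.50)
4141 - m = 4141 - 1*1017/2 = 4141 - 1017/2 = 7265/2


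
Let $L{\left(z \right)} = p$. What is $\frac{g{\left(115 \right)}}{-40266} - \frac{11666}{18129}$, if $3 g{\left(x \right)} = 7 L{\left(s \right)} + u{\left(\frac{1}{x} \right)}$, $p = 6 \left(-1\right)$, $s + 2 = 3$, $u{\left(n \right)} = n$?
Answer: $- \frac{53991281293}{83947966110} \approx -0.64315$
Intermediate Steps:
$s = 1$ ($s = -2 + 3 = 1$)
$p = -6$
$L{\left(z \right)} = -6$
$g{\left(x \right)} = -14 + \frac{1}{3 x}$ ($g{\left(x \right)} = \frac{7 \left(-6\right) + \frac{1}{x}}{3} = \frac{-42 + \frac{1}{x}}{3} = -14 + \frac{1}{3 x}$)
$\frac{g{\left(115 \right)}}{-40266} - \frac{11666}{18129} = \frac{-14 + \frac{1}{3 \cdot 115}}{-40266} - \frac{11666}{18129} = \left(-14 + \frac{1}{3} \cdot \frac{1}{115}\right) \left(- \frac{1}{40266}\right) - \frac{11666}{18129} = \left(-14 + \frac{1}{345}\right) \left(- \frac{1}{40266}\right) - \frac{11666}{18129} = \left(- \frac{4829}{345}\right) \left(- \frac{1}{40266}\right) - \frac{11666}{18129} = \frac{4829}{13891770} - \frac{11666}{18129} = - \frac{53991281293}{83947966110}$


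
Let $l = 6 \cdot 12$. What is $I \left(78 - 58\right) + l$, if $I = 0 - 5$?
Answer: $-28$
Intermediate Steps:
$I = -5$ ($I = 0 - 5 = -5$)
$l = 72$
$I \left(78 - 58\right) + l = - 5 \left(78 - 58\right) + 72 = \left(-5\right) 20 + 72 = -100 + 72 = -28$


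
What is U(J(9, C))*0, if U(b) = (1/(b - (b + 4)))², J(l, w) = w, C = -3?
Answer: 0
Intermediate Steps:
U(b) = 1/16 (U(b) = (1/(b - (4 + b)))² = (1/(b + (-4 - b)))² = (1/(-4))² = (-¼)² = 1/16)
U(J(9, C))*0 = (1/16)*0 = 0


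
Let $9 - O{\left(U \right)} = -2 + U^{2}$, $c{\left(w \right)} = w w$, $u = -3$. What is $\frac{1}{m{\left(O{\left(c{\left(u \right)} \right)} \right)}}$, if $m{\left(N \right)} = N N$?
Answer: $\frac{1}{4900} \approx 0.00020408$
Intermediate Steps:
$c{\left(w \right)} = w^{2}$
$O{\left(U \right)} = 11 - U^{2}$ ($O{\left(U \right)} = 9 - \left(-2 + U^{2}\right) = 11 - U^{2}$)
$m{\left(N \right)} = N^{2}$
$\frac{1}{m{\left(O{\left(c{\left(u \right)} \right)} \right)}} = \frac{1}{\left(11 - \left(\left(-3\right)^{2}\right)^{2}\right)^{2}} = \frac{1}{\left(11 - 9^{2}\right)^{2}} = \frac{1}{\left(11 - 81\right)^{2}} = \frac{1}{\left(-70\right)^{2}} = \frac{1}{4900}$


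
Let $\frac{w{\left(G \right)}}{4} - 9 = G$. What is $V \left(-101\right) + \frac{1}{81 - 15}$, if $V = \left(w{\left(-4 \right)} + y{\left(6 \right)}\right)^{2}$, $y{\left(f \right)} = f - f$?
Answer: $- \frac{2666399}{66} \approx -40400.0$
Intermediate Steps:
$w{\left(G \right)} = 36 + 4 G$
$y{\left(f \right)} = 0$
$V = 400$ ($V = \left(\left(36 + 4 \left(-4\right)\right) + 0\right)^{2} = \left(\left(36 - 16\right) + 0\right)^{2} = \left(20 + 0\right)^{2} = 20^{2} = 400$)
$V \left(-101\right) + \frac{1}{81 - 15} = 400 \left(-101\right) + \frac{1}{81 - 15} = -40400 + \frac{1}{66} = - \frac{2666399}{66}$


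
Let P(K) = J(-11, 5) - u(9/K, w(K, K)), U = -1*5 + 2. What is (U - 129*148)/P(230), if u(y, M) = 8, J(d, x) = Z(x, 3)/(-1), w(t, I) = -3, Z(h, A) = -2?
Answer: 6365/2 ≈ 3182.5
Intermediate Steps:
U = -3 (U = -5 + 2 = -3)
J(d, x) = 2 (J(d, x) = -2/(-1) = -2*(-1) = 2)
P(K) = -6 (P(K) = 2 - 1*8 = 2 - 8 = -6)
(U - 129*148)/P(230) = (-3 - 129*148)/(-6) = (-3 - 19092)*(-⅙) = -19095*(-⅙) = 6365/2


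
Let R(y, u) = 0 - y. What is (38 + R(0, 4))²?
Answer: 1444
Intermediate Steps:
R(y, u) = -y
(38 + R(0, 4))² = (38 - 1*0)² = (38 + 0)² = 38² = 1444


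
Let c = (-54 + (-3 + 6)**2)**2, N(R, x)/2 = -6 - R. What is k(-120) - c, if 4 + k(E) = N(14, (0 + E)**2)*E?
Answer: 2771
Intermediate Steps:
N(R, x) = -12 - 2*R (N(R, x) = 2*(-6 - R) = -12 - 2*R)
k(E) = -4 - 40*E (k(E) = -4 + (-12 - 2*14)*E = -4 + (-12 - 28)*E = -4 - 40*E)
c = 2025 (c = (-54 + 3**2)**2 = (-54 + 9)**2 = (-45)**2 = 2025)
k(-120) - c = (-4 - 40*(-120)) - 1*2025 = (-4 + 4800) - 2025 = 4796 - 2025 = 2771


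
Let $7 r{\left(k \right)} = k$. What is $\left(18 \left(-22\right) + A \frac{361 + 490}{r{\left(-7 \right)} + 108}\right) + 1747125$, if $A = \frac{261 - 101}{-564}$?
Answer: $\frac{26352866383}{15087} \approx 1.7467 \cdot 10^{6}$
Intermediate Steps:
$r{\left(k \right)} = \frac{k}{7}$
$A = - \frac{40}{141}$ ($A = \left(261 - 101\right) \left(- \frac{1}{564}\right) = 160 \left(- \frac{1}{564}\right) = - \frac{40}{141} \approx -0.28369$)
$\left(18 \left(-22\right) + A \frac{361 + 490}{r{\left(-7 \right)} + 108}\right) + 1747125 = \left(18 \left(-22\right) - \frac{40 \frac{361 + 490}{\frac{1}{7} \left(-7\right) + 108}}{141}\right) + 1747125 = \left(-396 - \frac{40 \frac{851}{-1 + 108}}{141}\right) + 1747125 = \left(-396 - \frac{40 \cdot \frac{851}{107}}{141}\right) + 1747125 = \left(-396 - \frac{40 \cdot 851 \cdot \frac{1}{107}}{141}\right) + 1747125 = \left(-396 - \frac{34040}{15087}\right) + 1747125 = - \frac{6008492}{15087} + 1747125 = \frac{26352866383}{15087}$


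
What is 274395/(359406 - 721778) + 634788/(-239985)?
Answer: -32875564579/9662649380 ≈ -3.4023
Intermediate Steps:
274395/(359406 - 721778) + 634788/(-239985) = 274395/(-362372) + 634788*(-1/239985) = 274395*(-1/362372) - 70532/26665 = -274395/362372 - 70532/26665 = -32875564579/9662649380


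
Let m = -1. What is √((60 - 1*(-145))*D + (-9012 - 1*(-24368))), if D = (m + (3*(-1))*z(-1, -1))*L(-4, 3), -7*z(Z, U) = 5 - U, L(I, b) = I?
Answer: 2*√172326/7 ≈ 118.61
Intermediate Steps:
z(Z, U) = -5/7 + U/7 (z(Z, U) = -(5 - U)/7 = -5/7 + U/7)
D = -44/7 (D = (-1 + (3*(-1))*(-5/7 + (⅐)*(-1)))*(-4) = (-1 - 3*(-5/7 - ⅐))*(-4) = (-1 - 3*(-6/7))*(-4) = (-1 + 18/7)*(-4) = (11/7)*(-4) = -44/7 ≈ -6.2857)
√((60 - 1*(-145))*D + (-9012 - 1*(-24368))) = √((60 - 1*(-145))*(-44/7) + (-9012 - 1*(-24368))) = √((60 + 145)*(-44/7) + (-9012 + 24368)) = √(205*(-44/7) + 15356) = √(-9020/7 + 15356) = √(98472/7) = 2*√172326/7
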